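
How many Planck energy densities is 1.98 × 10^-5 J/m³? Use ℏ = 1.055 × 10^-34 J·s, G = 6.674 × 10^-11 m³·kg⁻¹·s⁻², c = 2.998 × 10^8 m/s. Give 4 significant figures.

Planck energy density: u_P = c⁷/(ℏG²) = 4.632 × 10^113 J/m³.
1.98 × 10^-5 / 4.632 × 10^113 = 4.274 × 10^-119

4.274 × 10^-119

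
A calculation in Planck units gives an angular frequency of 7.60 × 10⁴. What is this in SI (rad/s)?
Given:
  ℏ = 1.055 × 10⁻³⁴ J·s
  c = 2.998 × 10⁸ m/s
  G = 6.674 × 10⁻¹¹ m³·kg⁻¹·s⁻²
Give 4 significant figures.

One Planck angular frequency: ω_P = √(c⁵/(ℏG)) = 1.855 × 10⁴³ rad/s.
7.60 × 10⁴ × 1.855 × 10⁴³ rad/s = 1.410 × 10⁴⁸ rad/s

1.410 × 10⁴⁸ rad/s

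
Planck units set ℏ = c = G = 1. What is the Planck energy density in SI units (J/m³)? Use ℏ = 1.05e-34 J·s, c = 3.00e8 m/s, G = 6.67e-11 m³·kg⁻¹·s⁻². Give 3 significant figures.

4.68e113 J/m³

The unique combination of the constants set to 1 with dimensions of energy density is u_P = c⁷/(ℏG²).
  = 2.19e59 / 4.67e-55
  = 4.68e113 J/m³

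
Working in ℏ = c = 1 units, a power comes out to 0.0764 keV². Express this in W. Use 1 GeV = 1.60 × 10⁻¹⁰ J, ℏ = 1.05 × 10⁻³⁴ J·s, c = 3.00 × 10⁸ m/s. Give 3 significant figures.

Power is [E]/[T] = [E]²/ℏ.
1 GeV² → 1/ℏ × (1 GeV in J)² = 2.44 × 10¹⁴ W.
Convert the energy scale: 0.0764 keV² = 7.64 × 10⁻¹⁴ GeV².
Result: 7.64 × 10⁻¹⁴ × 2.44 × 10¹⁴ = 18.6 W.

18.6 W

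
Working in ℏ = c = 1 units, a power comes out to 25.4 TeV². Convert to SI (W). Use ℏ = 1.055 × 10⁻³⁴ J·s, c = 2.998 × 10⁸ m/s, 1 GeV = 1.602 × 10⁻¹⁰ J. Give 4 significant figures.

Power is [E]/[T] = [E]²/ℏ.
1 GeV² → 1/ℏ × (1 GeV in J)² = 2.433 × 10¹⁴ W.
Convert the energy scale: 25.4 TeV² = 2.54 × 10⁷ GeV².
Result: 2.54 × 10⁷ × 2.433 × 10¹⁴ = 6.179 × 10²¹ W.

6.179 × 10²¹ W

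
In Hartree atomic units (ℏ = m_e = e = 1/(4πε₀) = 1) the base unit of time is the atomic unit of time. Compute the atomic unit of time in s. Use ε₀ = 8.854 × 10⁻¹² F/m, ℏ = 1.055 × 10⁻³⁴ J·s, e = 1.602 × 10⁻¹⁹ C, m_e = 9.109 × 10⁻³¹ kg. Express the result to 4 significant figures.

τ_au = (4πε₀)²ℏ³/(m_e e⁴)
E_h = 4.354 × 10⁻¹⁸ J
ℏ/E_h = 2.423 × 10⁻¹⁷ s

2.423 × 10⁻¹⁷ s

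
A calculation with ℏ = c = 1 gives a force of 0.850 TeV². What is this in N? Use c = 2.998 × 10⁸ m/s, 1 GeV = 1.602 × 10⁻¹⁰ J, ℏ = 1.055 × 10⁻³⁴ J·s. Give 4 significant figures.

Force is [E]/[L] = [E]²/(ℏc); restore (ℏc)⁻¹.
1 GeV² → 1/(ℏc) × (1 GeV in J)² = 8.114 × 10⁵ N.
Convert the energy scale: 0.850 TeV² = 8.50 × 10⁵ GeV².
Result: 8.50 × 10⁵ × 8.114 × 10⁵ = 6.897 × 10¹¹ N.

6.897 × 10¹¹ N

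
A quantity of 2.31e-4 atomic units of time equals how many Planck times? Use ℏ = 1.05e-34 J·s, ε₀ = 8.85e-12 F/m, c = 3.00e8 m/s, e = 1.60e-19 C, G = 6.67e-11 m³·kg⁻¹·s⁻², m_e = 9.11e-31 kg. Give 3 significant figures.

atomic unit of time: τ_au = (4πε₀)²ℏ³/(m_e e⁴) = 2.40e-17 s
Planck time: t_P = √(ℏG/c⁵) = 5.37e-44 s
2.31e-4 × 2.40e-17 / 5.37e-44 = 1.03e23

1.03e23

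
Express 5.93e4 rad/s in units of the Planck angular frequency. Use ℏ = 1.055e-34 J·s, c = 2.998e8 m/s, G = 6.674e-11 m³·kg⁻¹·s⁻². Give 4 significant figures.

3.197e-39

Planck angular frequency: ω_P = √(c⁵/(ℏG)) = 1.855e43 rad/s.
5.93e4 / 1.855e43 = 3.197e-39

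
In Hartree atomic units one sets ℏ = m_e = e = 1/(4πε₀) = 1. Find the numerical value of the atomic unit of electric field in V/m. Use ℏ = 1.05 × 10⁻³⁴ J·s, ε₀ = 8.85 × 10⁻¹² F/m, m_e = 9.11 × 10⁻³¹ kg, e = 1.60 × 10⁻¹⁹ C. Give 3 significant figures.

5.20 × 10¹¹ V/m

E_au = E_h/(e a₀) = m_e²e⁵/((4πε₀)³ℏ⁴)
E_h = 4.38 × 10⁻¹⁸ J
a₀ = 5.26 × 10⁻¹¹ m
E_h/(e·a₀) = 5.20 × 10¹¹ V/m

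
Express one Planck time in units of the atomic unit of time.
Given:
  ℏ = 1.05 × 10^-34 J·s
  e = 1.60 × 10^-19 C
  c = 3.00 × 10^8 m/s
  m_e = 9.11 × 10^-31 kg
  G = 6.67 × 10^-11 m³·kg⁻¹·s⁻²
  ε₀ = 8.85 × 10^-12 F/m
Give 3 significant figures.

2.24 × 10^-27

Planck time: t_P = √(ℏG/c⁵) = 5.37 × 10^-44 s
atomic unit of time: τ_au = (4πε₀)²ℏ³/(m_e e⁴) = 2.40 × 10^-17 s
ratio = 5.37 × 10^-44 / 2.40 × 10^-17 = 2.24 × 10^-27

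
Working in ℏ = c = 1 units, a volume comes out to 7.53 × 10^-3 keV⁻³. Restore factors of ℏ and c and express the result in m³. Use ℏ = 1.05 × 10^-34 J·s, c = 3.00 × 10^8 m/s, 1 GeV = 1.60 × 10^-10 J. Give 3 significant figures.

5.75 × 10^-32 m³

Volume is [L]³ = [E]⁻³·(ℏc)³.
1 GeV⁻³ → (ℏc)³ × (1 GeV in J)⁻³ = 7.63 × 10^-48 m³.
Convert the energy scale: 7.53 × 10^-3 keV⁻³ = 7.53 × 10^15 GeV⁻³.
Result: 7.53 × 10^15 × 7.63 × 10^-48 = 5.75 × 10^-32 m³.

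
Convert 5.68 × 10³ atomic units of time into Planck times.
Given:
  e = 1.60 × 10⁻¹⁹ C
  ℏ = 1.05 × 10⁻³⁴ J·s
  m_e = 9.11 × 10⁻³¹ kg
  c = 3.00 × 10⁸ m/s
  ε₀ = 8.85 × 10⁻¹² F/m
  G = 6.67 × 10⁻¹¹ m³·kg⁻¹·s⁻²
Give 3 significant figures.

2.54 × 10³⁰

atomic unit of time: τ_au = (4πε₀)²ℏ³/(m_e e⁴) = 2.40 × 10⁻¹⁷ s
Planck time: t_P = √(ℏG/c⁵) = 5.37 × 10⁻⁴⁴ s
5.68 × 10³ × 2.40 × 10⁻¹⁷ / 5.37 × 10⁻⁴⁴ = 2.54 × 10³⁰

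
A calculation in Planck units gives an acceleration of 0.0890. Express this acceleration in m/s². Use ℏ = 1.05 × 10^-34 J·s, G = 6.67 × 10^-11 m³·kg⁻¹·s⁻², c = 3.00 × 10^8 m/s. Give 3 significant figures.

4.97 × 10^50 m/s²

One Planck acceleration: a_P = √(c⁷/(ℏG)) = 5.59 × 10^51 m/s².
0.0890 × 5.59 × 10^51 m/s² = 4.97 × 10^50 m/s²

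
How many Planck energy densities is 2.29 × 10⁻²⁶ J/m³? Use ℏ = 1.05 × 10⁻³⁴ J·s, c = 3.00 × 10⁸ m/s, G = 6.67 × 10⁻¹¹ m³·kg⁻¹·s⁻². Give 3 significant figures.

4.89 × 10⁻¹⁴⁰

Planck energy density: u_P = c⁷/(ℏG²) = 4.68 × 10¹¹³ J/m³.
2.29 × 10⁻²⁶ / 4.68 × 10¹¹³ = 4.89 × 10⁻¹⁴⁰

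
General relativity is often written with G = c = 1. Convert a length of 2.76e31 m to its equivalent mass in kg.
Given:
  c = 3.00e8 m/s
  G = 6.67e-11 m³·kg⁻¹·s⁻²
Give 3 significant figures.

Length → mass via c²/G.
2.76e31 m × (c²/G) = 3.72e58 kg

3.72e58 kg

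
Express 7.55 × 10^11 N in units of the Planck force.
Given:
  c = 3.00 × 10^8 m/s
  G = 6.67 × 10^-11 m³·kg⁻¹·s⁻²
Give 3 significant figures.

6.22 × 10^-33

Planck force: F_P = c⁴/G = 1.21 × 10^44 N.
7.55 × 10^11 / 1.21 × 10^44 = 6.22 × 10^-33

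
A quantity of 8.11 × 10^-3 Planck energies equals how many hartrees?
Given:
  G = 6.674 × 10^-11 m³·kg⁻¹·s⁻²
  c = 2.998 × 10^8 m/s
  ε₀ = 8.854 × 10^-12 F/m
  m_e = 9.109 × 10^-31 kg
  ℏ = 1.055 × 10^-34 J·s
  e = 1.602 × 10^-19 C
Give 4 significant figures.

3.644 × 10^24

Planck energy: E_P = √(ℏc⁵/G) = 1.957 × 10^9 J
hartree: E_h = m_e e⁴/(4πε₀ℏ)² = 4.354 × 10^-18 J
8.11 × 10^-3 × 1.957 × 10^9 / 4.354 × 10^-18 = 3.644 × 10^24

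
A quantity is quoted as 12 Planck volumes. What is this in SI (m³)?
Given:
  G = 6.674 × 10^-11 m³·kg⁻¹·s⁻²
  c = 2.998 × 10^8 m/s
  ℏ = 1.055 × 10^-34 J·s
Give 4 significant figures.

One Planck volume: V_P = (ℏG/c³)^(3/2) = 4.224 × 10^-105 m³.
12 × 4.224 × 10^-105 m³ = 5.069 × 10^-104 m³

5.069 × 10^-104 m³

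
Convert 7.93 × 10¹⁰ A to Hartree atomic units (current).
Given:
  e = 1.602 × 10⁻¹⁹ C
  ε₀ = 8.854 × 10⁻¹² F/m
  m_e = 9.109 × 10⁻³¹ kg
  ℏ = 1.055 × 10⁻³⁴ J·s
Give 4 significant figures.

1.199 × 10¹³

atomic unit of electric current: I_au = e E_h/ℏ = m_e e⁵/((4πε₀)²ℏ³) = 6.612 × 10⁻³ A.
7.93 × 10¹⁰ / 6.612 × 10⁻³ = 1.199 × 10¹³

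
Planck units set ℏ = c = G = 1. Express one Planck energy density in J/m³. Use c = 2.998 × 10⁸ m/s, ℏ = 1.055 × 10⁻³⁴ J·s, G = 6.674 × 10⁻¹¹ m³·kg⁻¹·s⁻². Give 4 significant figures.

From ℏ = c = G = 1 the energy density scale is u_P = c⁷/(ℏG²).
  = 2.177 × 10⁵⁹ / 4.699 × 10⁻⁵⁵
  = 4.632 × 10¹¹³ J/m³

4.632 × 10¹¹³ J/m³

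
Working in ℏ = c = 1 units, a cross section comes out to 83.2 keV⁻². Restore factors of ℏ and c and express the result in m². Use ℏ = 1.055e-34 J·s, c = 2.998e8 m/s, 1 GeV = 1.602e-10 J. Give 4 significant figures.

Area is [L]² = [E]⁻²·(ℏc)²; restore (ℏc)².
1 GeV⁻² → (ℏc)² × (1 GeV in J)⁻² = 3.898e-32 m².
Convert the energy scale: 83.2 keV⁻² = 8.32e13 GeV⁻².
Result: 8.32e13 × 3.898e-32 = 3.243e-18 m².

3.243e-18 m²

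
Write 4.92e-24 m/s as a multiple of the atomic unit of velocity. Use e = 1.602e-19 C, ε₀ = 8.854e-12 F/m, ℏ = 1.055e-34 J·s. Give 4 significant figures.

2.250e-30

atomic unit of velocity: v_au = e²/(4πε₀ℏ) = 2.186e6 m/s.
4.92e-24 / 2.186e6 = 2.250e-30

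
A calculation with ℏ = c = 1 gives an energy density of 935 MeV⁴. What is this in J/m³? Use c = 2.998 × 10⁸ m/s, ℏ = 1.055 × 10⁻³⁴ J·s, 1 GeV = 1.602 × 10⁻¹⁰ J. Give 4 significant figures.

[E]/[L]³ = [E]⁴/(ℏc)³; restore (ℏc)⁻³.
1 GeV⁴ → 1/(ℏc)³ × (1 GeV in J)⁴ = 2.082 × 10³⁷ J/m³.
Convert the energy scale: 935 MeV⁴ = 9.35 × 10⁻¹⁰ GeV⁴.
Result: 9.35 × 10⁻¹⁰ × 2.082 × 10³⁷ = 1.946 × 10²⁸ J/m³.

1.946 × 10²⁸ J/m³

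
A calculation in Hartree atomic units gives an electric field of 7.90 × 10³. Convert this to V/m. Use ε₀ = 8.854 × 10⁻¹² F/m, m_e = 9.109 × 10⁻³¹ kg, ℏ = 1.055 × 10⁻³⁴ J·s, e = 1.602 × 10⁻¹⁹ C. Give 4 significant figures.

One atomic unit of electric field: E_au = E_h/(e a₀) = m_e²e⁵/((4πε₀)³ℏ⁴) = 5.131 × 10¹¹ V/m.
7.90 × 10³ × 5.131 × 10¹¹ V/m = 4.053 × 10¹⁵ V/m

4.053 × 10¹⁵ V/m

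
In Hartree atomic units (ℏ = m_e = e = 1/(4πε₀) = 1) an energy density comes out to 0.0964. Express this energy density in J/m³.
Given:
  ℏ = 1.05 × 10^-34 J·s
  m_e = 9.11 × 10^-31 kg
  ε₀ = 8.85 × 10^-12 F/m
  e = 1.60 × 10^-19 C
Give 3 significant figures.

One atomic unit of energy density: u_au = E_h/a₀³ = m_e⁴e¹⁰/((4πε₀)⁵ℏ⁸) = 3.01 × 10^13 J/m³.
0.0964 × 3.01 × 10^13 J/m³ = 2.90 × 10^12 J/m³

2.90 × 10^12 J/m³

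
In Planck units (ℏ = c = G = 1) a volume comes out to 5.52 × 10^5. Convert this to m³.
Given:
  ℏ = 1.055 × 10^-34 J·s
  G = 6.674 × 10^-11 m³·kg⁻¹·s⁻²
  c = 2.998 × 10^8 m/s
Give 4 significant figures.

One Planck volume: V_P = (ℏG/c³)^(3/2) = 4.224 × 10^-105 m³.
5.52 × 10^5 × 4.224 × 10^-105 m³ = 2.332 × 10^-99 m³

2.332 × 10^-99 m³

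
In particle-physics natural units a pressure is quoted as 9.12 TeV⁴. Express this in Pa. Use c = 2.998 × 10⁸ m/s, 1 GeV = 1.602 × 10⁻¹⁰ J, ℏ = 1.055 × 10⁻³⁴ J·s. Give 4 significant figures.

1.898 × 10⁵⁰ Pa

Pressure is [E]/[L]³ = [E]⁴/(ℏc)³.
1 GeV⁴ → 1/(ℏc)³ × (1 GeV in J)⁴ = 2.082 × 10³⁷ Pa.
Convert the energy scale: 9.12 TeV⁴ = 9.12 × 10¹² GeV⁴.
Result: 9.12 × 10¹² × 2.082 × 10³⁷ = 1.898 × 10⁵⁰ Pa.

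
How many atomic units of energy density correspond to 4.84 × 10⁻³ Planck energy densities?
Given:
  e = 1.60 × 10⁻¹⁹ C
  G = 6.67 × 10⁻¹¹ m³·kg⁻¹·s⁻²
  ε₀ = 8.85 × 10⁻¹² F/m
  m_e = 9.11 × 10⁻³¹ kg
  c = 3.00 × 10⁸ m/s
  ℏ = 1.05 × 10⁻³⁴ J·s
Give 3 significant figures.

Planck energy density: u_P = c⁷/(ℏG²) = 4.68 × 10¹¹³ J/m³
atomic unit of energy density: u_au = E_h/a₀³ = m_e⁴e¹⁰/((4πε₀)⁵ℏ⁸) = 3.01 × 10¹³ J/m³
4.84 × 10⁻³ × 4.68 × 10¹¹³ / 3.01 × 10¹³ = 7.52 × 10⁹⁷

7.52 × 10⁹⁷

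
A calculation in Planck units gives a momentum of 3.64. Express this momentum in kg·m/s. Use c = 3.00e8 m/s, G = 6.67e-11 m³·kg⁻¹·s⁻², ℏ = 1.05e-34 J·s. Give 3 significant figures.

23.7 kg·m/s

One Planck momentum: p_P = √(ℏc³/G) = 6.52 kg·m/s.
3.64 × 6.52 kg·m/s = 23.7 kg·m/s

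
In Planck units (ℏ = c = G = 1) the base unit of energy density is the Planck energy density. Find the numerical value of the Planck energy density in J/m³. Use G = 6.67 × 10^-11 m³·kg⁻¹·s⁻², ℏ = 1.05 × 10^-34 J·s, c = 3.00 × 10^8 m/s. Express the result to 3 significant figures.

4.68 × 10^113 J/m³

u_P = c⁷/(ℏG²)
  = 2.19 × 10^59 / 4.67 × 10^-55
  = 4.68 × 10^113 J/m³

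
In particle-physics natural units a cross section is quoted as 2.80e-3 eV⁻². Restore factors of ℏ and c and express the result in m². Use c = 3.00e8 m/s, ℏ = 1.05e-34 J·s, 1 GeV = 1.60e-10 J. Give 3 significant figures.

1.09e-16 m²

Area is [L]² = [E]⁻²·(ℏc)²; restore (ℏc)².
1 GeV⁻² → (ℏc)² × (1 GeV in J)⁻² = 3.88e-32 m².
Convert the energy scale: 2.80e-3 eV⁻² = 2.80e15 GeV⁻².
Result: 2.80e15 × 3.88e-32 = 1.09e-16 m².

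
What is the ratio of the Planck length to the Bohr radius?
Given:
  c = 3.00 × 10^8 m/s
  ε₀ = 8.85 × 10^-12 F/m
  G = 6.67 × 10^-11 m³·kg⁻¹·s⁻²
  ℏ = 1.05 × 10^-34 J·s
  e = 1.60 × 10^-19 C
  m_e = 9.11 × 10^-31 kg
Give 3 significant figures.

3.06 × 10^-25

Planck length: ℓ_P = √(ℏG/c³) = 1.61 × 10^-35 m
Bohr radius: a₀ = 4πε₀ℏ²/(m_e e²) = 5.26 × 10^-11 m
ratio = 1.61 × 10^-35 / 5.26 × 10^-11 = 3.06 × 10^-25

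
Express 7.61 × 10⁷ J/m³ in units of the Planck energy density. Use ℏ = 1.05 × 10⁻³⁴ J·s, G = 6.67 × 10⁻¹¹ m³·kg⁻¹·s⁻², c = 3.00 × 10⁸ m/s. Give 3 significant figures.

Planck energy density: u_P = c⁷/(ℏG²) = 4.68 × 10¹¹³ J/m³.
7.61 × 10⁷ / 4.68 × 10¹¹³ = 1.63 × 10⁻¹⁰⁶

1.63 × 10⁻¹⁰⁶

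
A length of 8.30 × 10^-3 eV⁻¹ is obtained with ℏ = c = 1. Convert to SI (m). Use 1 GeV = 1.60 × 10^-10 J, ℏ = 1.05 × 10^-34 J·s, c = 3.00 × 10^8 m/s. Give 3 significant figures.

1.63 × 10^-9 m

A length is [E]⁻¹ in ℏ=c=1; restore one factor of ℏc.
1 GeV⁻¹ → ℏc × (1 GeV in J)⁻¹ = 1.97 × 10^-16 m.
Convert the energy scale: 8.30 × 10^-3 eV⁻¹ = 8.30 × 10^6 GeV⁻¹.
Result: 8.30 × 10^6 × 1.97 × 10^-16 = 1.63 × 10^-9 m.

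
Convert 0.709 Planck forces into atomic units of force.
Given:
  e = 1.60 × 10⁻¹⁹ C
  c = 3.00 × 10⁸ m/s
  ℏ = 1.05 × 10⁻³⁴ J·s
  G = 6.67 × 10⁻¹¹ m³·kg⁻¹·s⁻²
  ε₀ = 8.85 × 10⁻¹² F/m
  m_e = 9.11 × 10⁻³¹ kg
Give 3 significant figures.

Planck force: F_P = c⁴/G = 1.21 × 10⁴⁴ N
atomic unit of force: F_au = E_h/a₀ = m_e²e⁶/((4πε₀)³ℏ⁴) = 8.33 × 10⁻⁸ N
0.709 × 1.21 × 10⁴⁴ / 8.33 × 10⁻⁸ = 1.03 × 10⁵¹

1.03 × 10⁵¹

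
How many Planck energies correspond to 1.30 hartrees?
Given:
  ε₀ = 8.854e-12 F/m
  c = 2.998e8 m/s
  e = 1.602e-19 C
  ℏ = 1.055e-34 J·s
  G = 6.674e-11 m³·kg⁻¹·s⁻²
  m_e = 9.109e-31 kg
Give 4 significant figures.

2.893e-27

hartree: E_h = m_e e⁴/(4πε₀ℏ)² = 4.354e-18 J
Planck energy: E_P = √(ℏc⁵/G) = 1.957e9 J
1.30 × 4.354e-18 / 1.957e9 = 2.893e-27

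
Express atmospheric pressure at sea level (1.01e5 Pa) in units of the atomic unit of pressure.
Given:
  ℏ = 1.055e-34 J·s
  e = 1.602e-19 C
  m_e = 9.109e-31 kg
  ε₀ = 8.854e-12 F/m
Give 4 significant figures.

3.448e-9

atomic unit of pressure: P_au = E_h/a₀³ = m_e⁴e¹⁰/((4πε₀)⁵ℏ⁸) = 2.929e13 Pa.
1.01e5 / 2.929e13 = 3.448e-9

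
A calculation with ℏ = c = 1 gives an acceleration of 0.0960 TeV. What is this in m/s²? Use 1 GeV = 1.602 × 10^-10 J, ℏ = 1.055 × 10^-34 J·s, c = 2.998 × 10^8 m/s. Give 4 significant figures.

Acceleration is [L]/[T]² = c·[E]/ℏ.
1 GeV → c/ℏ × (1 GeV in J) = 4.552 × 10^32 m/s².
Convert the energy scale: 0.0960 TeV = 96 GeV.
Result: 96 × 4.552 × 10^32 = 4.370 × 10^34 m/s².

4.370 × 10^34 m/s²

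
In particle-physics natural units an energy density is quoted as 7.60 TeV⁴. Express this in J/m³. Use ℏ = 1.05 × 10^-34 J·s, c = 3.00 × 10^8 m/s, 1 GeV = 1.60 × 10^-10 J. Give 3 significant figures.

[E]/[L]³ = [E]⁴/(ℏc)³; restore (ℏc)⁻³.
1 GeV⁴ → 1/(ℏc)³ × (1 GeV in J)⁴ = 2.10 × 10^37 J/m³.
Convert the energy scale: 7.60 TeV⁴ = 7.60 × 10^12 GeV⁴.
Result: 7.60 × 10^12 × 2.10 × 10^37 = 1.59 × 10^50 J/m³.

1.59 × 10^50 J/m³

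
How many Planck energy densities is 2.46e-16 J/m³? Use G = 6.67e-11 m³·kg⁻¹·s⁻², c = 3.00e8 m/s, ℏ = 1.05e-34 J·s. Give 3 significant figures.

5.25e-130

Planck energy density: u_P = c⁷/(ℏG²) = 4.68e113 J/m³.
2.46e-16 / 4.68e113 = 5.25e-130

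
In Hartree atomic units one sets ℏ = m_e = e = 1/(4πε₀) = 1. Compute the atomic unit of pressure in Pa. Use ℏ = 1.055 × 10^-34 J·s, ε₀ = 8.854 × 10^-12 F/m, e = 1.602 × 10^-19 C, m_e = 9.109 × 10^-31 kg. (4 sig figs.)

2.929 × 10^13 Pa

P_au = E_h/a₀³ = m_e⁴e¹⁰/((4πε₀)⁵ℏ⁸)
E_h = 4.354 × 10^-18 J
a₀ = 5.297 × 10^-11 m
E_h/a₀³ = 2.929 × 10^13 Pa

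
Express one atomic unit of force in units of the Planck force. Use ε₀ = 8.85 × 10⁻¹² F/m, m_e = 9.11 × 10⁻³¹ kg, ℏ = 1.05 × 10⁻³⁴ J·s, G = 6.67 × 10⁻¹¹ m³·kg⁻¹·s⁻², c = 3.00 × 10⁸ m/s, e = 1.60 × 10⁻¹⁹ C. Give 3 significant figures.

6.86 × 10⁻⁵²

atomic unit of force: F_au = E_h/a₀ = m_e²e⁶/((4πε₀)³ℏ⁴) = 8.33 × 10⁻⁸ N
Planck force: F_P = c⁴/G = 1.21 × 10⁴⁴ N
ratio = 8.33 × 10⁻⁸ / 1.21 × 10⁴⁴ = 6.86 × 10⁻⁵²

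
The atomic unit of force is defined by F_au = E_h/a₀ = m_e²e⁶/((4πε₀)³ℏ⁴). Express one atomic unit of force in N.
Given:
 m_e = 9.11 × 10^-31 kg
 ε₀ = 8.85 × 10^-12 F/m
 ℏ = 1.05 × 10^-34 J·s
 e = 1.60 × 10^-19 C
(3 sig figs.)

8.33 × 10^-8 N

F_au = E_h/a₀ = m_e²e⁶/((4πε₀)³ℏ⁴)
E_h = 4.38 × 10^-18 J
a₀ = 5.26 × 10^-11 m
E_h/a₀ = 8.33 × 10^-8 N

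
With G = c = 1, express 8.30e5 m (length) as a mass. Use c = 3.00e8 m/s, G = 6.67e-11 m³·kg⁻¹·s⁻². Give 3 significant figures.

1.12e33 kg

Length → mass via c²/G.
8.30e5 m × (c²/G) = 1.12e33 kg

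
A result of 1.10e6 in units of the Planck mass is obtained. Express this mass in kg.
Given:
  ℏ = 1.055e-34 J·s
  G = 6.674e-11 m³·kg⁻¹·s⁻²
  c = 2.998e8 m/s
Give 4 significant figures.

One Planck mass: m_P = √(ℏc/G) = 2.177e-8 kg.
1.10e6 × 2.177e-8 kg = 0.02395 kg

0.02395 kg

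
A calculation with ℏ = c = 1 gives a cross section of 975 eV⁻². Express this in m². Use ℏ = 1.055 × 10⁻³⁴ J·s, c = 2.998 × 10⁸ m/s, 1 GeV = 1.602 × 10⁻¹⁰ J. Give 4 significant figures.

3.801 × 10⁻¹¹ m²

Area is [L]² = [E]⁻²·(ℏc)²; restore (ℏc)².
1 GeV⁻² → (ℏc)² × (1 GeV in J)⁻² = 3.898 × 10⁻³² m².
Convert the energy scale: 975 eV⁻² = 9.75 × 10²⁰ GeV⁻².
Result: 9.75 × 10²⁰ × 3.898 × 10⁻³² = 3.801 × 10⁻¹¹ m².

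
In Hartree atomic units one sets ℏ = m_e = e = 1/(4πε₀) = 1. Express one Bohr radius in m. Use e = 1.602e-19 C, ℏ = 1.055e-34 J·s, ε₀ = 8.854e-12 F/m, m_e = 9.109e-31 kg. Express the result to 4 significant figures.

a₀ = 4πε₀ℏ²/(m_e e²)
  = 1.238e-78 / 2.338e-68
  = 5.297e-11 m

5.297e-11 m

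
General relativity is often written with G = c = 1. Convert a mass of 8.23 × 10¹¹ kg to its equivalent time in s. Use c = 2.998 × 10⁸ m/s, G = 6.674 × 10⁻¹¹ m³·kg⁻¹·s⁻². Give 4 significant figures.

2.038 × 10⁻²⁴ s

Mass → time via G/c³.
8.23 × 10¹¹ kg × (G/c³) = 2.038 × 10⁻²⁴ s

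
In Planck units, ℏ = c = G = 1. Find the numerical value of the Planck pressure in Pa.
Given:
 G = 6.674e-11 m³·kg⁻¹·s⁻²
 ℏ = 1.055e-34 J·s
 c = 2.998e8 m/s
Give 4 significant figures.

4.632e113 Pa

From ℏ = c = G = 1 the pressure scale is p_P = c⁷/(ℏG²).
  = 2.177e59 / 4.699e-55
  = 4.632e113 Pa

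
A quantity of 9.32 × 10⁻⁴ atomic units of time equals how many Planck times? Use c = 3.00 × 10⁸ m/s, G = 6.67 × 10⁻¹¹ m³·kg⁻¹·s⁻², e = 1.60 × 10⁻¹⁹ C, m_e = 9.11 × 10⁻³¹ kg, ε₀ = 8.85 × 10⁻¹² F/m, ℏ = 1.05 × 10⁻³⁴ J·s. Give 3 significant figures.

atomic unit of time: τ_au = (4πε₀)²ℏ³/(m_e e⁴) = 2.40 × 10⁻¹⁷ s
Planck time: t_P = √(ℏG/c⁵) = 5.37 × 10⁻⁴⁴ s
9.32 × 10⁻⁴ × 2.40 × 10⁻¹⁷ / 5.37 × 10⁻⁴⁴ = 4.16 × 10²³

4.16 × 10²³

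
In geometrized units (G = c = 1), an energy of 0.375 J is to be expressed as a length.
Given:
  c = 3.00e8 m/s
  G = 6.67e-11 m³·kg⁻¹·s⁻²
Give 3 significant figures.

3.09e-45 m

Energy → length via G/c⁴.
0.375 J × (G/c⁴) = 3.09e-45 m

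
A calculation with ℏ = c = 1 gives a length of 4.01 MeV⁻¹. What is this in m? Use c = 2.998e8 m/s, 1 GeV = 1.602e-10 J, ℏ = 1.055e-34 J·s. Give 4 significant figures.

7.917e-13 m

A length is [E]⁻¹ in ℏ=c=1; restore one factor of ℏc.
1 GeV⁻¹ → ℏc × (1 GeV in J)⁻¹ = 1.974e-16 m.
Convert the energy scale: 4.01 MeV⁻¹ = 4.01e3 GeV⁻¹.
Result: 4.01e3 × 1.974e-16 = 7.917e-13 m.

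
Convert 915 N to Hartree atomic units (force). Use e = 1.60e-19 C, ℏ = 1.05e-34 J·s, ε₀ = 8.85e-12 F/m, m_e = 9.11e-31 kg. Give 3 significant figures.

1.10e10

atomic unit of force: F_au = E_h/a₀ = m_e²e⁶/((4πε₀)³ℏ⁴) = 8.33e-8 N.
915 / 8.33e-8 = 1.10e10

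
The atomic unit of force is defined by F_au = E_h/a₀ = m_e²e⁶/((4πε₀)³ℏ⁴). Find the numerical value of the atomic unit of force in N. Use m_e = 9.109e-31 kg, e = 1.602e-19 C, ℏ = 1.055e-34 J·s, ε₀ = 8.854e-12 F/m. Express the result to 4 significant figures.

F_au = E_h/a₀ = m_e²e⁶/((4πε₀)³ℏ⁴)
E_h = 4.354e-18 J
a₀ = 5.297e-11 m
E_h/a₀ = 8.220e-8 N

8.220e-8 N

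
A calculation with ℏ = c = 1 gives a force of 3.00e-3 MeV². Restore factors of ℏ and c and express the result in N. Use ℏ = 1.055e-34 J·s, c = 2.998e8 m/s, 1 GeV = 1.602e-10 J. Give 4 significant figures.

2.434e-3 N

Force is [E]/[L] = [E]²/(ℏc); restore (ℏc)⁻¹.
1 GeV² → 1/(ℏc) × (1 GeV in J)² = 8.114e5 N.
Convert the energy scale: 3.00e-3 MeV² = 3.00e-9 GeV².
Result: 3.00e-9 × 8.114e5 = 2.434e-3 N.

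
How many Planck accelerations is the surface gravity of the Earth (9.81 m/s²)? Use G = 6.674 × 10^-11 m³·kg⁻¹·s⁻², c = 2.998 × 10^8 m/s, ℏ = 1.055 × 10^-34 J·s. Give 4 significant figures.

Planck acceleration: a_P = √(c⁷/(ℏG)) = 5.560 × 10^51 m/s².
9.81 / 5.560 × 10^51 = 1.764 × 10^-51

1.764 × 10^-51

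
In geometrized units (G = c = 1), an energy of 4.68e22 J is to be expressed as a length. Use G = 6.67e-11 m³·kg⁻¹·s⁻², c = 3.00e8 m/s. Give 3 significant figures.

3.85e-22 m

Energy → length via G/c⁴.
4.68e22 J × (G/c⁴) = 3.85e-22 m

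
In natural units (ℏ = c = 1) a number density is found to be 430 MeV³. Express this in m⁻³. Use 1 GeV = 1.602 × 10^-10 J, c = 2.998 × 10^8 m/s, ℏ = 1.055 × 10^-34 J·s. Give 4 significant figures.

Number density is [L]⁻³ = [E]³/(ℏc)³.
1 GeV³ → 1/(ℏc)³ × (1 GeV in J)³ = 1.299 × 10^47 m⁻³.
Convert the energy scale: 430 MeV³ = 4.30 × 10^-7 GeV³.
Result: 4.30 × 10^-7 × 1.299 × 10^47 = 5.587 × 10^40 m⁻³.

5.587 × 10^40 m⁻³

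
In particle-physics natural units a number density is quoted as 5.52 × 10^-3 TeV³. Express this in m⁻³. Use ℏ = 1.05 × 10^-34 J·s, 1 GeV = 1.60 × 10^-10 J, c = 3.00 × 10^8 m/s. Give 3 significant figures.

Number density is [L]⁻³ = [E]³/(ℏc)³.
1 GeV³ → 1/(ℏc)³ × (1 GeV in J)³ = 1.31 × 10^47 m⁻³.
Convert the energy scale: 5.52 × 10^-3 TeV³ = 5.52 × 10^6 GeV³.
Result: 5.52 × 10^6 × 1.31 × 10^47 = 7.23 × 10^53 m⁻³.

7.23 × 10^53 m⁻³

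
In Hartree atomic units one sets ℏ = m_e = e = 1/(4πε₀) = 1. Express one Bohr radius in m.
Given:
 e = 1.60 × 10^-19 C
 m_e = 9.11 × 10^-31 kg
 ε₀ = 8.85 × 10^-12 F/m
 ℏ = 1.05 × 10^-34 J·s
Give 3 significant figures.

5.26 × 10^-11 m

a₀ = 4πε₀ℏ²/(m_e e²)
  = 1.23 × 10^-78 / 2.33 × 10^-68
  = 5.26 × 10^-11 m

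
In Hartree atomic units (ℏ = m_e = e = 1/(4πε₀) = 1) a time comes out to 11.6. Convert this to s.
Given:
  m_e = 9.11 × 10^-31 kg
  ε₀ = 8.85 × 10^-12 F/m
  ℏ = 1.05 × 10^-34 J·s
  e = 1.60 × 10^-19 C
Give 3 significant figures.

2.78 × 10^-16 s

One atomic unit of time: τ_au = (4πε₀)²ℏ³/(m_e e⁴) = 2.40 × 10^-17 s.
11.6 × 2.40 × 10^-17 s = 2.78 × 10^-16 s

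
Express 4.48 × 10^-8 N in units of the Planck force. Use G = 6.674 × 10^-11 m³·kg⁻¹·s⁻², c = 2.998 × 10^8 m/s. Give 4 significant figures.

3.701 × 10^-52

Planck force: F_P = c⁴/G = 1.210 × 10^44 N.
4.48 × 10^-8 / 1.210 × 10^44 = 3.701 × 10^-52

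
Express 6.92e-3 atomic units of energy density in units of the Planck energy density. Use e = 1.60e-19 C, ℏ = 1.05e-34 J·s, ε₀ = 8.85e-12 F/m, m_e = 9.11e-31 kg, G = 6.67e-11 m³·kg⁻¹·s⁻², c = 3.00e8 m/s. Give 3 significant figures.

4.45e-103

atomic unit of energy density: u_au = E_h/a₀³ = m_e⁴e¹⁰/((4πε₀)⁵ℏ⁸) = 3.01e13 J/m³
Planck energy density: u_P = c⁷/(ℏG²) = 4.68e113 J/m³
6.92e-3 × 3.01e13 / 4.68e113 = 4.45e-103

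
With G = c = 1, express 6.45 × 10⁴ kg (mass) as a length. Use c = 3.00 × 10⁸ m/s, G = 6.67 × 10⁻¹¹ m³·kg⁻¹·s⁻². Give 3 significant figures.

In G = c = 1 units mass has dimensions of length; the conversion factor is G/c².
6.45 × 10⁴ kg × (G/c²) = 4.78 × 10⁻²³ m

4.78 × 10⁻²³ m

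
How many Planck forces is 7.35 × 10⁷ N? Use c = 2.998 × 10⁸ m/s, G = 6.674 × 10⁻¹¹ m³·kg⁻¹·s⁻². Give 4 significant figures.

Planck force: F_P = c⁴/G = 1.210 × 10⁴⁴ N.
7.35 × 10⁷ / 1.210 × 10⁴⁴ = 6.072 × 10⁻³⁷

6.072 × 10⁻³⁷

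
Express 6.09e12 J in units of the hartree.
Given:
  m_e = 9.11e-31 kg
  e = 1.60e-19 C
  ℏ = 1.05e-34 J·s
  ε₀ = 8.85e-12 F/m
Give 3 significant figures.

hartree: E_h = m_e e⁴/(4πε₀ℏ)² = 4.38e-18 J.
6.09e12 / 4.38e-18 = 1.39e30

1.39e30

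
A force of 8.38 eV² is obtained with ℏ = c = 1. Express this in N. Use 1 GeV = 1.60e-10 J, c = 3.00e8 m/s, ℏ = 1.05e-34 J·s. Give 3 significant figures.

Force is [E]/[L] = [E]²/(ℏc); restore (ℏc)⁻¹.
1 GeV² → 1/(ℏc) × (1 GeV in J)² = 8.13e5 N.
Convert the energy scale: 8.38 eV² = 8.38e-18 GeV².
Result: 8.38e-18 × 8.13e5 = 6.81e-12 N.

6.81e-12 N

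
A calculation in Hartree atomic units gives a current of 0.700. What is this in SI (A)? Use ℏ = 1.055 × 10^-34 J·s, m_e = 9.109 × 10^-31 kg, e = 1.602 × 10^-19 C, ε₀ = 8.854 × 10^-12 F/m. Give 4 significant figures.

4.628 × 10^-3 A

One atomic unit of electric current: I_au = e E_h/ℏ = m_e e⁵/((4πε₀)²ℏ³) = 6.612 × 10^-3 A.
0.700 × 6.612 × 10^-3 A = 4.628 × 10^-3 A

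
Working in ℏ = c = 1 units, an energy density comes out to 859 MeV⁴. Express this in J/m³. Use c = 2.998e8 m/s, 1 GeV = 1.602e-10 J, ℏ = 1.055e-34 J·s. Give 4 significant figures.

[E]/[L]³ = [E]⁴/(ℏc)³; restore (ℏc)⁻³.
1 GeV⁴ → 1/(ℏc)³ × (1 GeV in J)⁴ = 2.082e37 J/m³.
Convert the energy scale: 859 MeV⁴ = 8.59e-10 GeV⁴.
Result: 8.59e-10 × 2.082e37 = 1.788e28 J/m³.

1.788e28 J/m³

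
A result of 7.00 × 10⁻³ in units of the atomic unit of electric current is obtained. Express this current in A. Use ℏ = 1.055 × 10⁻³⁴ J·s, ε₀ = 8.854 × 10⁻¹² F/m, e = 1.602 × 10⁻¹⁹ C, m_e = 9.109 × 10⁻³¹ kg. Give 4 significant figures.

One atomic unit of electric current: I_au = e E_h/ℏ = m_e e⁵/((4πε₀)²ℏ³) = 6.612 × 10⁻³ A.
7.00 × 10⁻³ × 6.612 × 10⁻³ A = 4.628 × 10⁻⁵ A

4.628 × 10⁻⁵ A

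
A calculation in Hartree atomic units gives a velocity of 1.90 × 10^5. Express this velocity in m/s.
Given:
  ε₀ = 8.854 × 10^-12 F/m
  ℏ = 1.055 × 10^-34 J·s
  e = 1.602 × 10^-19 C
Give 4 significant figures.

One atomic unit of velocity: v_au = e²/(4πε₀ℏ) = 2.186 × 10^6 m/s.
1.90 × 10^5 × 2.186 × 10^6 m/s = 4.154 × 10^11 m/s

4.154 × 10^11 m/s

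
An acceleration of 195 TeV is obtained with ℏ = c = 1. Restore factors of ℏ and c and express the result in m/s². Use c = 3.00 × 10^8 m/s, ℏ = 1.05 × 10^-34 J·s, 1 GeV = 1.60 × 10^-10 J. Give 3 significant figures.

Acceleration is [L]/[T]² = c·[E]/ℏ.
1 GeV → c/ℏ × (1 GeV in J) = 4.57 × 10^32 m/s².
Convert the energy scale: 195 TeV = 1.95 × 10^5 GeV.
Result: 1.95 × 10^5 × 4.57 × 10^32 = 8.91 × 10^37 m/s².

8.91 × 10^37 m/s²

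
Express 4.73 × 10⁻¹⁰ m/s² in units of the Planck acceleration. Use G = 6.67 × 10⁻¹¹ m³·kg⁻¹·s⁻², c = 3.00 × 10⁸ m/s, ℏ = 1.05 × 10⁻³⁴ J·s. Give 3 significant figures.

8.46 × 10⁻⁶²

Planck acceleration: a_P = √(c⁷/(ℏG)) = 5.59 × 10⁵¹ m/s².
4.73 × 10⁻¹⁰ / 5.59 × 10⁵¹ = 8.46 × 10⁻⁶²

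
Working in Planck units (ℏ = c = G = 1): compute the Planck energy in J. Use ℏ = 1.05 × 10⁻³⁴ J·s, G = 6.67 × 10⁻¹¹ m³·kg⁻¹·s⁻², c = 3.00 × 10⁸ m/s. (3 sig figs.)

The unique combination of the constants set to 1 with dimensions of energy is E_P = √(ℏc⁵/G).
  = √(3.83 × 10¹⁸)
  = 1.96 × 10⁹ J

1.96 × 10⁹ J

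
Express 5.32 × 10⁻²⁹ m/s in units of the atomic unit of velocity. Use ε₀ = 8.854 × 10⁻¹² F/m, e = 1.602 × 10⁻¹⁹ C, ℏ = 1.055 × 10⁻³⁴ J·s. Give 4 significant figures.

atomic unit of velocity: v_au = e²/(4πε₀ℏ) = 2.186 × 10⁶ m/s.
5.32 × 10⁻²⁹ / 2.186 × 10⁶ = 2.433 × 10⁻³⁵

2.433 × 10⁻³⁵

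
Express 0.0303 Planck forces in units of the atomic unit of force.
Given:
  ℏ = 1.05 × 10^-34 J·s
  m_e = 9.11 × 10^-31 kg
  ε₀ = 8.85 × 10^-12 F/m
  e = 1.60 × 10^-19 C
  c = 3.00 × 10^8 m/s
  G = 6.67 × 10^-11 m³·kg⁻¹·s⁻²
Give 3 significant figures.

4.42 × 10^49

Planck force: F_P = c⁴/G = 1.21 × 10^44 N
atomic unit of force: F_au = E_h/a₀ = m_e²e⁶/((4πε₀)³ℏ⁴) = 8.33 × 10^-8 N
0.0303 × 1.21 × 10^44 / 8.33 × 10^-8 = 4.42 × 10^49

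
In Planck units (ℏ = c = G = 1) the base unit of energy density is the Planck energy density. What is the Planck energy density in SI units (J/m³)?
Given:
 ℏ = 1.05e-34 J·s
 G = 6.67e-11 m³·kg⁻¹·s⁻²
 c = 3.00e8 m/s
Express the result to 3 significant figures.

u_P = c⁷/(ℏG²)
  = 2.19e59 / 4.67e-55
  = 4.68e113 J/m³

4.68e113 J/m³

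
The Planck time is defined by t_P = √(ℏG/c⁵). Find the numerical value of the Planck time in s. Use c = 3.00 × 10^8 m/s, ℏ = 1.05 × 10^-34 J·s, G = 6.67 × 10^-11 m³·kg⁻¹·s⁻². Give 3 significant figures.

t_P = √(ℏG/c⁵)
  = √(2.88 × 10^-87)
  = 5.37 × 10^-44 s

5.37 × 10^-44 s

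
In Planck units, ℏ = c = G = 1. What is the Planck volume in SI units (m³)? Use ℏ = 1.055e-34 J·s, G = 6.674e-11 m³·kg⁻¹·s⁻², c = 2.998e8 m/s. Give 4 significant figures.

4.224e-105 m³

The unique combination of the constants set to 1 with dimensions of volume is V_P = (ℏG/c³)^(3/2).
  = √(1.784e-209)
  = 4.224e-105 m³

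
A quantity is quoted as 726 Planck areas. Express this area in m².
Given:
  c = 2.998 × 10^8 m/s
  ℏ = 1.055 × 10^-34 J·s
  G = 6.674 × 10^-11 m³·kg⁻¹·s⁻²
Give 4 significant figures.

1.897 × 10^-67 m²

One Planck area: A_P = ℏG/c³ = 2.613 × 10^-70 m².
726 × 2.613 × 10^-70 m² = 1.897 × 10^-67 m²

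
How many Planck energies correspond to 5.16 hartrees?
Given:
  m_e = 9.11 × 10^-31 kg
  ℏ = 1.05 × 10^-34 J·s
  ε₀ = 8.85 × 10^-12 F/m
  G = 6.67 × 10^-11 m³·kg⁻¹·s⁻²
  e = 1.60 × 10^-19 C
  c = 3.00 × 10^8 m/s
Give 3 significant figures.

hartree: E_h = m_e e⁴/(4πε₀ℏ)² = 4.38 × 10^-18 J
Planck energy: E_P = √(ℏc⁵/G) = 1.96 × 10^9 J
5.16 × 4.38 × 10^-18 / 1.96 × 10^9 = 1.16 × 10^-26

1.16 × 10^-26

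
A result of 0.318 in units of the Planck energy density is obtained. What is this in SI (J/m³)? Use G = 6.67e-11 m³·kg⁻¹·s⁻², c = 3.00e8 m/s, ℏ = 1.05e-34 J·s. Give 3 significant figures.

1.49e113 J/m³

One Planck energy density: u_P = c⁷/(ℏG²) = 4.68e113 J/m³.
0.318 × 4.68e113 J/m³ = 1.49e113 J/m³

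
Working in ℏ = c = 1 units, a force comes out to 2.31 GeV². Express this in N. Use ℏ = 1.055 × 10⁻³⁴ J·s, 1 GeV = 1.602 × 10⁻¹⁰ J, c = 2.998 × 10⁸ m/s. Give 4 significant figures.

Force is [E]/[L] = [E]²/(ℏc); restore (ℏc)⁻¹.
1 GeV² → 1/(ℏc) × (1 GeV in J)² = 8.114 × 10⁵ N.
Result: 2.31 × 8.114 × 10⁵ = 1.874 × 10⁶ N.

1.874 × 10⁶ N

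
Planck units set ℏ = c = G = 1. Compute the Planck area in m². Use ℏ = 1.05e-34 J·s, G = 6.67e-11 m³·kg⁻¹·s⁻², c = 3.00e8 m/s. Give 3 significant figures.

2.59e-70 m²

From ℏ = c = G = 1 the area scale is A_P = ℏG/c³.
  = 7.00e-45 / 2.70e25
  = 2.59e-70 m²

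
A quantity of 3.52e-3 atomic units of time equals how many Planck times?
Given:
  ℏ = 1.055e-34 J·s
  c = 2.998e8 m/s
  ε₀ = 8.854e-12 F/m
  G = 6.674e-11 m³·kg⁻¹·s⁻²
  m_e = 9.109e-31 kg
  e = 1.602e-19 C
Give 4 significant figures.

1.582e24

atomic unit of time: τ_au = (4πε₀)²ℏ³/(m_e e⁴) = 2.423e-17 s
Planck time: t_P = √(ℏG/c⁵) = 5.392e-44 s
3.52e-3 × 2.423e-17 / 5.392e-44 = 1.582e24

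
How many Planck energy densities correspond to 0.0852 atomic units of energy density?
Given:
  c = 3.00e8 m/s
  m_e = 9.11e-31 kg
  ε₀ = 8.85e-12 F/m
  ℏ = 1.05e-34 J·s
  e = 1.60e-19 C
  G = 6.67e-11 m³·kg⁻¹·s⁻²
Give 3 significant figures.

5.48e-102

atomic unit of energy density: u_au = E_h/a₀³ = m_e⁴e¹⁰/((4πε₀)⁵ℏ⁸) = 3.01e13 J/m³
Planck energy density: u_P = c⁷/(ℏG²) = 4.68e113 J/m³
0.0852 × 3.01e13 / 4.68e113 = 5.48e-102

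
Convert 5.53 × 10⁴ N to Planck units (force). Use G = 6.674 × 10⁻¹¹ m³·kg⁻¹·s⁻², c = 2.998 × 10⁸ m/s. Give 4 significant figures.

Planck force: F_P = c⁴/G = 1.210 × 10⁴⁴ N.
5.53 × 10⁴ / 1.210 × 10⁴⁴ = 4.569 × 10⁻⁴⁰

4.569 × 10⁻⁴⁰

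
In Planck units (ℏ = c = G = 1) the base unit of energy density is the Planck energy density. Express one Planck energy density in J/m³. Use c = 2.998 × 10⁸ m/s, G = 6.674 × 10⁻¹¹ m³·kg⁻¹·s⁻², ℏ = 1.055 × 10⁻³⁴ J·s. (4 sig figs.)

4.632 × 10¹¹³ J/m³

u_P = c⁷/(ℏG²)
  = 2.177 × 10⁵⁹ / 4.699 × 10⁻⁵⁵
  = 4.632 × 10¹¹³ J/m³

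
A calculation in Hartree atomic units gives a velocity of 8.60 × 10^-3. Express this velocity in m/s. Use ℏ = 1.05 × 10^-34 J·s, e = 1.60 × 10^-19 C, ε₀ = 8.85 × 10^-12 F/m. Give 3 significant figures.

1.89 × 10^4 m/s

One atomic unit of velocity: v_au = e²/(4πε₀ℏ) = 2.19 × 10^6 m/s.
8.60 × 10^-3 × 2.19 × 10^6 m/s = 1.89 × 10^4 m/s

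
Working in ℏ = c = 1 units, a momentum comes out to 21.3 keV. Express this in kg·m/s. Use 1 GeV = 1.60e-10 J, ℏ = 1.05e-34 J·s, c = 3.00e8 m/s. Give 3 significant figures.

Momentum is [E]/c; divide by c.
1 GeV → 1/c × (1 GeV in J) = 5.33e-19 kg·m/s.
Convert the energy scale: 21.3 keV = 2.13e-5 GeV.
Result: 2.13e-5 × 5.33e-19 = 1.14e-23 kg·m/s.

1.14e-23 kg·m/s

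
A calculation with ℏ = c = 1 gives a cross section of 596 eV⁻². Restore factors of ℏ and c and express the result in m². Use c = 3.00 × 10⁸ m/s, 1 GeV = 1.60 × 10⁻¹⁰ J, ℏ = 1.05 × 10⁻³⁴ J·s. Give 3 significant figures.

Area is [L]² = [E]⁻²·(ℏc)²; restore (ℏc)².
1 GeV⁻² → (ℏc)² × (1 GeV in J)⁻² = 3.88 × 10⁻³² m².
Convert the energy scale: 596 eV⁻² = 5.96 × 10²⁰ GeV⁻².
Result: 5.96 × 10²⁰ × 3.88 × 10⁻³² = 2.31 × 10⁻¹¹ m².

2.31 × 10⁻¹¹ m²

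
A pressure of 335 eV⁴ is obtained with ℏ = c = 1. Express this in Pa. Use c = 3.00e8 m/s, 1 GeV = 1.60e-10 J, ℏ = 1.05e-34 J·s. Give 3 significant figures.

Pressure is [E]/[L]³ = [E]⁴/(ℏc)³.
1 GeV⁴ → 1/(ℏc)³ × (1 GeV in J)⁴ = 2.10e37 Pa.
Convert the energy scale: 335 eV⁴ = 3.35e-34 GeV⁴.
Result: 3.35e-34 × 2.10e37 = 7.02e3 Pa.

7.02e3 Pa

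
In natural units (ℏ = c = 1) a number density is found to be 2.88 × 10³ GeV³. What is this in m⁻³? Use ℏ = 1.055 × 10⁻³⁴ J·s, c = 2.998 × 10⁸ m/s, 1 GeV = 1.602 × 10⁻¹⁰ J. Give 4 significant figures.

Number density is [L]⁻³ = [E]³/(ℏc)³.
1 GeV³ → 1/(ℏc)³ × (1 GeV in J)³ = 1.299 × 10⁴⁷ m⁻³.
Result: 2.88 × 10³ × 1.299 × 10⁴⁷ = 3.742 × 10⁵⁰ m⁻³.

3.742 × 10⁵⁰ m⁻³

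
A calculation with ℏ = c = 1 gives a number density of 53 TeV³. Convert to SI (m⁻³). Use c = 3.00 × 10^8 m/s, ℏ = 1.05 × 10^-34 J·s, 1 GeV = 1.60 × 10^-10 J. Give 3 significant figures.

6.95 × 10^57 m⁻³

Number density is [L]⁻³ = [E]³/(ℏc)³.
1 GeV³ → 1/(ℏc)³ × (1 GeV in J)³ = 1.31 × 10^47 m⁻³.
Convert the energy scale: 53 TeV³ = 5.30 × 10^10 GeV³.
Result: 5.30 × 10^10 × 1.31 × 10^47 = 6.95 × 10^57 m⁻³.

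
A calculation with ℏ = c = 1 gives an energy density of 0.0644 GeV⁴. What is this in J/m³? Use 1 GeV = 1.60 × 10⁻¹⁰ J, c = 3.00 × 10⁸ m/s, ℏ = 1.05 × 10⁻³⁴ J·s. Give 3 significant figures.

[E]/[L]³ = [E]⁴/(ℏc)³; restore (ℏc)⁻³.
1 GeV⁴ → 1/(ℏc)³ × (1 GeV in J)⁴ = 2.10 × 10³⁷ J/m³.
Result: 0.0644 × 2.10 × 10³⁷ = 1.35 × 10³⁶ J/m³.

1.35 × 10³⁶ J/m³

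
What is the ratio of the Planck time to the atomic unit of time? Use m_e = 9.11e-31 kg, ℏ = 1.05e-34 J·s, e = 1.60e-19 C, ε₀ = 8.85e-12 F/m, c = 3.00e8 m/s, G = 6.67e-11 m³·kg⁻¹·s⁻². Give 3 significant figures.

2.24e-27

Planck time: t_P = √(ℏG/c⁵) = 5.37e-44 s
atomic unit of time: τ_au = (4πε₀)²ℏ³/(m_e e⁴) = 2.40e-17 s
ratio = 5.37e-44 / 2.40e-17 = 2.24e-27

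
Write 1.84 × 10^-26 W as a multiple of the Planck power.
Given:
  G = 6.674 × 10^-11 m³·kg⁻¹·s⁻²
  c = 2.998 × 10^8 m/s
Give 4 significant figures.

Planck power: P_P = c⁵/G = 3.629 × 10^52 W.
1.84 × 10^-26 / 3.629 × 10^52 = 5.070 × 10^-79

5.070 × 10^-79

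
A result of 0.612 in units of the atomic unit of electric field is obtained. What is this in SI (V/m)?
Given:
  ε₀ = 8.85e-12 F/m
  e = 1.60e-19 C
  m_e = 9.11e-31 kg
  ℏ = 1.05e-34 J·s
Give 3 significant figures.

3.19e11 V/m

One atomic unit of electric field: E_au = E_h/(e a₀) = m_e²e⁵/((4πε₀)³ℏ⁴) = 5.20e11 V/m.
0.612 × 5.20e11 V/m = 3.19e11 V/m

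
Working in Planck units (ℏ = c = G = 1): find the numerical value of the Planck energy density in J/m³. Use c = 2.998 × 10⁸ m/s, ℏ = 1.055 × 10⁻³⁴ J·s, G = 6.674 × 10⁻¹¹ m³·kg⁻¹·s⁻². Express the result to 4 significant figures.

From ℏ = c = G = 1 the energy density scale is u_P = c⁷/(ℏG²).
  = 2.177 × 10⁵⁹ / 4.699 × 10⁻⁵⁵
  = 4.632 × 10¹¹³ J/m³

4.632 × 10¹¹³ J/m³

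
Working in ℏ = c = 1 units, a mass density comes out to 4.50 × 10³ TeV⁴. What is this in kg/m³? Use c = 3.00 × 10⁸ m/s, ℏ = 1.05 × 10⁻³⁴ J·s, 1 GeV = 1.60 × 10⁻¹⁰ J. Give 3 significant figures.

1.05 × 10³⁶ kg/m³

Mass density is [E]/(c²[L]³) = [E]⁴/(ℏ³c⁵).
1 GeV⁴ → 1/(ℏ³c⁵) × (1 GeV in J)⁴ = 2.33 × 10²⁰ kg/m³.
Convert the energy scale: 4.50 × 10³ TeV⁴ = 4.50 × 10¹⁵ GeV⁴.
Result: 4.50 × 10¹⁵ × 2.33 × 10²⁰ = 1.05 × 10³⁶ kg/m³.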